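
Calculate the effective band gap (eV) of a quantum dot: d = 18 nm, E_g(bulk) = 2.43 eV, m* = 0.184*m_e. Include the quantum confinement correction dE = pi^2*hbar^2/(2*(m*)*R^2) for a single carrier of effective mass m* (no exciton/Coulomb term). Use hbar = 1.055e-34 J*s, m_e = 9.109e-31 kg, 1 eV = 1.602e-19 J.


Radius R = 18/2 nm = 9e-09 m
Confinement energy dE = pi^2 * hbar^2 / (2 * m_eff * m_e * R^2)
dE = pi^2 * (1.055e-34)^2 / (2 * 0.184 * 9.109e-31 * (9e-09)^2) J, divided by 1.602e-19 J/eV
dE = 0.0253 eV
Total band gap = E_g(bulk) + dE = 2.43 + 0.0253 = 2.4553 eV

2.4553


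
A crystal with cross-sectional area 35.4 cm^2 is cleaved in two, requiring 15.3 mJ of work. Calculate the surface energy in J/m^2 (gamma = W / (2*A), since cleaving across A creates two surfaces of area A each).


Convert: A = 35.4 cm^2 = 0.00354 m^2, W = 15.3 mJ = 0.0153 J
Cleaving exposes two faces of area A, so total new surface = 2*A and gamma = W / (2*A)
gamma = 0.0153 / (2 * 0.00354)
gamma = 2.161 J/m^2

2.161


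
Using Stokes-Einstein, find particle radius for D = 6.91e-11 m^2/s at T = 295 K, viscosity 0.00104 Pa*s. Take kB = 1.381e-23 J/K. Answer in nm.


Stokes-Einstein: R = kB*T / (6*pi*eta*D)
R = 1.381e-23 * 295 / (6 * pi * 0.00104 * 6.91e-11)
R = 3.00748e-09 m = 3.01 nm

3.01


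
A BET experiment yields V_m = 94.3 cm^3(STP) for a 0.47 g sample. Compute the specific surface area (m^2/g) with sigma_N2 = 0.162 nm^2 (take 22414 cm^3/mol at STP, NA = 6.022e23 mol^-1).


Number of moles in monolayer = V_m / 22414 = 94.3 / 22414 = 0.00420719
Number of molecules = moles * NA = 0.00420719 * 6.022e23
SA = molecules * sigma / mass
SA = (94.3 / 22414) * 6.022e23 * 0.162e-18 / 0.47
SA = 873.3 m^2/g

873.3


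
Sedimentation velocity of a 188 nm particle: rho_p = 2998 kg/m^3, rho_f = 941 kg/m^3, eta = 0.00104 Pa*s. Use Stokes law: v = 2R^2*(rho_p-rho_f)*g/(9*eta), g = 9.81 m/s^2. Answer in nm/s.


Radius R = 188/2 nm = 9.4e-08 m
Density difference = 2998 - 941 = 2057 kg/m^3
v = 2 * R^2 * (rho_p - rho_f) * g / (9 * eta)
v = 2 * (9.4e-08)^2 * 2057 * 9.81 / (9 * 0.00104)
v = 3.8099e-08 m/s = 38.099 nm/s

38.099


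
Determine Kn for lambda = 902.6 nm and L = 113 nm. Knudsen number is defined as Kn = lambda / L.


Knudsen number Kn = lambda / L
Kn = 902.6 / 113
Kn = 7.9876

7.9876


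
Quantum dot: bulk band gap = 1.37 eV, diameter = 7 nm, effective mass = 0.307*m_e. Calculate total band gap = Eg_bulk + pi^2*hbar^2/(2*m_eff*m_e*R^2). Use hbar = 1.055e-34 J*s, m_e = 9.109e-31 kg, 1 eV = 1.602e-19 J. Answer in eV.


Radius R = 7/2 nm = 3.5e-09 m
Confinement energy dE = pi^2 * hbar^2 / (2 * m_eff * m_e * R^2)
dE = pi^2 * (1.055e-34)^2 / (2 * 0.307 * 9.109e-31 * (3.5e-09)^2) J, divided by 1.602e-19 J/eV
dE = 0.1001 eV
Total band gap = E_g(bulk) + dE = 1.37 + 0.1001 = 1.4701 eV

1.4701


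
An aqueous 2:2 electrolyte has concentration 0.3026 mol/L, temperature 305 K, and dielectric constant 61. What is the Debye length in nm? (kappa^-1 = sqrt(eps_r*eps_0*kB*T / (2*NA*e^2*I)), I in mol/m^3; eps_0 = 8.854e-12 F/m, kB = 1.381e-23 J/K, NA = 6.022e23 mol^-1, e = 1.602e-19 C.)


Ionic strength I = 0.3026 * 2^2 * 1000 = 1210.4 mol/m^3
kappa^-1 = sqrt(61 * 8.854e-12 * 1.381e-23 * 305 / (2 * 6.022e23 * (1.602e-19)^2 * 1210.4))
kappa^-1 = 0.247 nm

0.247


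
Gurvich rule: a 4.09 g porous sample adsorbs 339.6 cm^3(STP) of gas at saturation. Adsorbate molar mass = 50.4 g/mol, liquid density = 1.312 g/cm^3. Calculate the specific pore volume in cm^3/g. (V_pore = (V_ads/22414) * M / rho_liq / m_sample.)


Moles adsorbed n = V_ads / 22414 = 339.6 / 22414 = 1.515124e-02 mol
Liquid volume V_liq = n * M / rho_liq = 1.515124e-02 * 50.4 / 1.312 = 0.58203 cm^3
Specific pore volume V_pore = V_liq / m_sample = 0.58203 / 4.09
V_pore = 0.1423 cm^3/g

0.1423


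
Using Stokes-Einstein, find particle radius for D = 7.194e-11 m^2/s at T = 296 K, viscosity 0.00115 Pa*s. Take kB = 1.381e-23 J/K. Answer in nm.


Stokes-Einstein: R = kB*T / (6*pi*eta*D)
R = 1.381e-23 * 296 / (6 * pi * 0.00115 * 7.194e-11)
R = 2.6213e-09 m = 2.62 nm

2.62


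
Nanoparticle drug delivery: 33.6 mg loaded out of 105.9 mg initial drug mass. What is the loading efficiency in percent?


Drug loading efficiency = (drug loaded / drug initial) * 100
DLE = 33.6 / 105.9 * 100
DLE = 0.3173 * 100
DLE = 31.73%

31.73


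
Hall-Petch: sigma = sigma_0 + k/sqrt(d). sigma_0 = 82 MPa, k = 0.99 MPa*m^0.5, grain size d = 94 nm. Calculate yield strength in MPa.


d = 94 nm = 9.4e-08 m
sqrt(d) = 0.0003065942
Hall-Petch contribution = k / sqrt(d) = 0.99 / 0.0003065942 = 3229.0 MPa
sigma = sigma_0 + k/sqrt(d) = 82 + 3229.0 = 3311.0 MPa

3311.0


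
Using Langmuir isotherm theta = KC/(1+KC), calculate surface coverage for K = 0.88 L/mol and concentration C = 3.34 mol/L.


Langmuir isotherm: theta = K*C / (1 + K*C)
K*C = 0.88 * 3.34 = 2.9392
theta = 2.9392 / (1 + 2.9392) = 2.9392 / 3.9392
theta = 0.7461

0.7461


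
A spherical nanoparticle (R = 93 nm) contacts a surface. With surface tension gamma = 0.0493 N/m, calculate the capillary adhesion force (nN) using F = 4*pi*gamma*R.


Convert radius: R = 93 nm = 9.3e-08 m
F = 4 * pi * gamma * R
F = 4 * pi * 0.0493 * 9.3e-08
F = 5.76156e-08 N = 57.6156 nN

57.6156


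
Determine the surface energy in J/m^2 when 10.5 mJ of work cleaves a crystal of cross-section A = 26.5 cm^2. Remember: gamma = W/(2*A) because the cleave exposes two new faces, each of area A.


Convert: A = 26.5 cm^2 = 0.00265 m^2, W = 10.5 mJ = 0.0105 J
Cleaving exposes two faces of area A, so total new surface = 2*A and gamma = W / (2*A)
gamma = 0.0105 / (2 * 0.00265)
gamma = 1.981 J/m^2

1.981


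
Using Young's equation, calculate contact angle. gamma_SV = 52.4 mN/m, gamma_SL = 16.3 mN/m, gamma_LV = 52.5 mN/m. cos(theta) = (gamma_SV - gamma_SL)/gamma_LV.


cos(theta) = (gamma_SV - gamma_SL) / gamma_LV
cos(theta) = (52.4 - 16.3) / 52.5
cos(theta) = 0.687619
theta = arccos(0.687619) = 46.56 degrees

46.56


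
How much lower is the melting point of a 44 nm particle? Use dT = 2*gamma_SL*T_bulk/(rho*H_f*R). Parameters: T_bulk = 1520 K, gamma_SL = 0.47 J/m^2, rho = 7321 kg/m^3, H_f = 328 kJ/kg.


Radius R = 44/2 = 22 nm = 2.2e-08 m
Convert H_f = 328 kJ/kg = 328000 J/kg
dT = 2 * gamma_SL * T_bulk / (rho * H_f * R)
dT = 2 * 0.47 * 1520 / (7321 * 328000 * 2.2e-08)
dT = 27.0 K

27.0


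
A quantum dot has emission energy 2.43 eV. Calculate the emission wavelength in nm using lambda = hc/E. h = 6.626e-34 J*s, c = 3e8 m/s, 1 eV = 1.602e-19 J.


Convert energy: E = 2.43 eV = 2.43 * 1.602e-19 = 3.89286e-19 J
lambda = h*c / E = 6.626e-34 * 3e8 / 3.89286e-19
lambda = 5.10627e-07 m = 510.6 nm

510.6


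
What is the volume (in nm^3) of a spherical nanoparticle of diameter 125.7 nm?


Radius r = 125.7/2 = 62.85 nm
Volume V = (4/3) * pi * r^3
V = (4/3) * pi * (62.85)^3
V = 1039930.83 nm^3

1039930.83


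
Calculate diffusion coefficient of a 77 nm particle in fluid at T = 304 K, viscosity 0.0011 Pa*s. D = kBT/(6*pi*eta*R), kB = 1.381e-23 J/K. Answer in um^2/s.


Radius R = 77/2 = 38.5 nm = 3.85e-08 m
D = kB*T / (6*pi*eta*R)
D = 1.381e-23 * 304 / (6 * pi * 0.0011 * 3.85e-08)
D = 5.25912e-12 m^2/s = 5.259 um^2/s

5.259


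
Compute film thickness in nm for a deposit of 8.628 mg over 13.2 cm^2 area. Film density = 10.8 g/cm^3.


Convert: m = 8.628 mg = 8.6280e-06 kg, A = 13.2 cm^2 = 1.3200e-03 m^2, rho = 10.8 g/cm^3 = 10800 kg/m^3
t = m / (A * rho)
t = 8.6280e-06 / (1.3200e-03 * 10800)
t = 6.0522e-07 m = 605.2 nm

605.2


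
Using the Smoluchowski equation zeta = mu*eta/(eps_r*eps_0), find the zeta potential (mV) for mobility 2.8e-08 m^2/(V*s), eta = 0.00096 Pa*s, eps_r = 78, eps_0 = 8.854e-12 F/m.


Smoluchowski equation: zeta = mu * eta / (eps_r * eps_0)
zeta = 2.8e-08 * 0.00096 / (78 * 8.854e-12)
zeta = 0.038922 V = 38.92 mV

38.92


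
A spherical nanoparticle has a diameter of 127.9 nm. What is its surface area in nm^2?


Radius r = 127.9/2 = 63.95 nm
Surface area SA = 4 * pi * r^2
SA = 4 * pi * (63.95)^2
SA = 51391.46 nm^2

51391.46


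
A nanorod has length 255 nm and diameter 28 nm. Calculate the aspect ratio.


Aspect ratio AR = length / diameter
AR = 255 / 28
AR = 9.11

9.11


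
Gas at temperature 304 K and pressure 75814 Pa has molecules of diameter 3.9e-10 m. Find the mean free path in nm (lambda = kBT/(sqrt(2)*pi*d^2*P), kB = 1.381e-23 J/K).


Mean free path: lambda = kB*T / (sqrt(2) * pi * d^2 * P)
lambda = 1.381e-23 * 304 / (sqrt(2) * pi * (3.9e-10)^2 * 75814)
lambda = 8.19452e-08 m
lambda = 81.95 nm

81.95


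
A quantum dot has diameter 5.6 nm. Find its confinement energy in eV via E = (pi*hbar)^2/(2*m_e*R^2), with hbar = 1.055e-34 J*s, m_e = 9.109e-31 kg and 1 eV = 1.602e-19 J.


Radius R = 5.6/2 = 2.8 nm = 2.8e-09 m
E = (pi * 1.055e-34)^2 / (2 * 9.109e-31 * (2.8e-09)^2)
E(J) = 7.69109e-21
E = E(J) / 1.602e-19 = 0.048 eV

0.048


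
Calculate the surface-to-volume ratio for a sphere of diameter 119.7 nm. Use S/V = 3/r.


Radius r = 119.7/2 = 59.85 nm
S/V = 3 / r = 3 / 59.85
S/V = 0.0501 nm^-1

0.0501


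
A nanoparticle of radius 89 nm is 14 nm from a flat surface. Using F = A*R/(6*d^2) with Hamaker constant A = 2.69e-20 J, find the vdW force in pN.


Convert to SI: R = 89 nm = 8.9e-08 m, d = 14 nm = 1.4e-08 m
F = A * R / (6 * d^2)
F = 2.69e-20 * 8.9e-08 / (6 * (1.4e-08)^2)
F = 2.0358e-12 N = 2.036 pN

2.036


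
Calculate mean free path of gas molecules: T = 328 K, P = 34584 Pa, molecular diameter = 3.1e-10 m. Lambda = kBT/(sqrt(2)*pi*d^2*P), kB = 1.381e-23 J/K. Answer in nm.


Mean free path: lambda = kB*T / (sqrt(2) * pi * d^2 * P)
lambda = 1.381e-23 * 328 / (sqrt(2) * pi * (3.1e-10)^2 * 34584)
lambda = 3.06764e-07 m
lambda = 306.76 nm

306.76


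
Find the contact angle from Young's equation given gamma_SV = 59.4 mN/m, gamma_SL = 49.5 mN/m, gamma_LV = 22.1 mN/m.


cos(theta) = (gamma_SV - gamma_SL) / gamma_LV
cos(theta) = (59.4 - 49.5) / 22.1
cos(theta) = 0.447964
theta = arccos(0.447964) = 63.39 degrees

63.39


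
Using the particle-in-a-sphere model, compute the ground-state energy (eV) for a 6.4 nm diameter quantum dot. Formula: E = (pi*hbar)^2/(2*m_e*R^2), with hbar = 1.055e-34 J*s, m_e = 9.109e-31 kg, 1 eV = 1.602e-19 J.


Radius R = 6.4/2 = 3.2 nm = 3.2e-09 m
E = (pi * 1.055e-34)^2 / (2 * 9.109e-31 * (3.2e-09)^2)
E(J) = 5.88849e-21
E = E(J) / 1.602e-19 = 0.0368 eV

0.0368


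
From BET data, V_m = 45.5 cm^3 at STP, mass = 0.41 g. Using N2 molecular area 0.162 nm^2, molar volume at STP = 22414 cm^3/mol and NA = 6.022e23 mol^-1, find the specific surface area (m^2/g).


Number of moles in monolayer = V_m / 22414 = 45.5 / 22414 = 0.00202998
Number of molecules = moles * NA = 0.00202998 * 6.022e23
SA = molecules * sigma / mass
SA = (45.5 / 22414) * 6.022e23 * 0.162e-18 / 0.41
SA = 483.0 m^2/g

483.0


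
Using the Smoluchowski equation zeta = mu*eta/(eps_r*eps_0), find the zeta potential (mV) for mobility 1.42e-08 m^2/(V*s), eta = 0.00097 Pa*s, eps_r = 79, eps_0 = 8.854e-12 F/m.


Smoluchowski equation: zeta = mu * eta / (eps_r * eps_0)
zeta = 1.42e-08 * 0.00097 / (79 * 8.854e-12)
zeta = 0.019692 V = 19.69 mV

19.69


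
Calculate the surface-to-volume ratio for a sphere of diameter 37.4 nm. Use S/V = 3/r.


Radius r = 37.4/2 = 18.7 nm
S/V = 3 / r = 3 / 18.7
S/V = 0.1604 nm^-1

0.1604


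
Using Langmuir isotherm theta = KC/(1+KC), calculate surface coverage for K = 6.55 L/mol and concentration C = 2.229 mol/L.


Langmuir isotherm: theta = K*C / (1 + K*C)
K*C = 6.55 * 2.229 = 14.59995
theta = 14.59995 / (1 + 14.59995) = 14.59995 / 15.59995
theta = 0.9359

0.9359


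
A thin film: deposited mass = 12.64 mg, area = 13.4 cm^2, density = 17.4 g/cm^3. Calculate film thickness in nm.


Convert: m = 12.64 mg = 1.2640e-05 kg, A = 13.4 cm^2 = 1.3400e-03 m^2, rho = 17.4 g/cm^3 = 17400 kg/m^3
t = m / (A * rho)
t = 1.2640e-05 / (1.3400e-03 * 17400)
t = 5.4212e-07 m = 542.1 nm

542.1


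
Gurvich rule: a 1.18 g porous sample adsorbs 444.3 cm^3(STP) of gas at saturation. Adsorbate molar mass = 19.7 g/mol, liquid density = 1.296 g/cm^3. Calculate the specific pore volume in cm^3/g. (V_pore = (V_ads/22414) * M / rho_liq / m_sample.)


Moles adsorbed n = V_ads / 22414 = 444.3 / 22414 = 1.982243e-02 mol
Liquid volume V_liq = n * M / rho_liq = 1.982243e-02 * 19.7 / 1.296 = 0.30131 cm^3
Specific pore volume V_pore = V_liq / m_sample = 0.30131 / 1.18
V_pore = 0.2554 cm^3/g

0.2554


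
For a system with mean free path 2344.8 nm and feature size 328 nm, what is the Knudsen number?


Knudsen number Kn = lambda / L
Kn = 2344.8 / 328
Kn = 7.1488

7.1488


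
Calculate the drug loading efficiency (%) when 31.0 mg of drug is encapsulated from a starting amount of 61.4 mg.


Drug loading efficiency = (drug loaded / drug initial) * 100
DLE = 31.0 / 61.4 * 100
DLE = 0.5049 * 100
DLE = 50.49%

50.49


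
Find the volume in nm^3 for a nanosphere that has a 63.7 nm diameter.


Radius r = 63.7/2 = 31.85 nm
Volume V = (4/3) * pi * r^3
V = (4/3) * pi * (31.85)^3
V = 135337.12 nm^3

135337.12


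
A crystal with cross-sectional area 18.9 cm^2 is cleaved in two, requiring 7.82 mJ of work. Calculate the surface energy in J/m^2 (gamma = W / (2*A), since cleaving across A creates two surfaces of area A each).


Convert: A = 18.9 cm^2 = 0.00189 m^2, W = 7.82 mJ = 0.00782 J
Cleaving exposes two faces of area A, so total new surface = 2*A and gamma = W / (2*A)
gamma = 0.00782 / (2 * 0.00189)
gamma = 2.069 J/m^2

2.069


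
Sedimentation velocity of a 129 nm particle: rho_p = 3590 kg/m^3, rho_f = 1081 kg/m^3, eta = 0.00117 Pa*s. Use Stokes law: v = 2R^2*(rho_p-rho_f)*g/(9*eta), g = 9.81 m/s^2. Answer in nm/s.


Radius R = 129/2 nm = 6.45e-08 m
Density difference = 3590 - 1081 = 2509 kg/m^3
v = 2 * R^2 * (rho_p - rho_f) * g / (9 * eta)
v = 2 * (6.45e-08)^2 * 2509 * 9.81 / (9 * 0.00117)
v = 1.94487e-08 m/s = 19.4487 nm/s

19.4487


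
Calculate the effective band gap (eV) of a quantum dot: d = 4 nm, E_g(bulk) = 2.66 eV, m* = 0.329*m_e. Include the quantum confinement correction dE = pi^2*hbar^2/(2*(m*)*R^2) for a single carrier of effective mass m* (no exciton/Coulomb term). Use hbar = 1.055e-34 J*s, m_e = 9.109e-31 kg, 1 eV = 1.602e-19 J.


Radius R = 4/2 nm = 2e-09 m
Confinement energy dE = pi^2 * hbar^2 / (2 * m_eff * m_e * R^2)
dE = pi^2 * (1.055e-34)^2 / (2 * 0.329 * 9.109e-31 * (2e-09)^2) J, divided by 1.602e-19 J/eV
dE = 0.286 eV
Total band gap = E_g(bulk) + dE = 2.66 + 0.286 = 2.946 eV

2.946


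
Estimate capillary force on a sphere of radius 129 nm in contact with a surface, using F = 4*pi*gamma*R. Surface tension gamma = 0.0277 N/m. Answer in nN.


Convert radius: R = 129 nm = 1.29e-07 m
F = 4 * pi * gamma * R
F = 4 * pi * 0.0277 * 1.29e-07
F = 4.49034e-08 N = 44.9034 nN

44.9034


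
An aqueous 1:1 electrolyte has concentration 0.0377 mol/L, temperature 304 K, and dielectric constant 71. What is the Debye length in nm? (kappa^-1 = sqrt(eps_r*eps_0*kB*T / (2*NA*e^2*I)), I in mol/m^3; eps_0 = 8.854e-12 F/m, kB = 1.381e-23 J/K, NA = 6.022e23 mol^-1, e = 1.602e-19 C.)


Ionic strength I = 0.0377 * 1^2 * 1000 = 37.7 mol/m^3
kappa^-1 = sqrt(71 * 8.854e-12 * 1.381e-23 * 304 / (2 * 6.022e23 * (1.602e-19)^2 * 37.7))
kappa^-1 = 1.505 nm

1.505


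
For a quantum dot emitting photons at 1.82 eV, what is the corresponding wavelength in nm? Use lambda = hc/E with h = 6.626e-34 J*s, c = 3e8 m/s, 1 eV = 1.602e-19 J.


Convert energy: E = 1.82 eV = 1.82 * 1.602e-19 = 2.91564e-19 J
lambda = h*c / E = 6.626e-34 * 3e8 / 2.91564e-19
lambda = 6.81771e-07 m = 681.8 nm

681.8


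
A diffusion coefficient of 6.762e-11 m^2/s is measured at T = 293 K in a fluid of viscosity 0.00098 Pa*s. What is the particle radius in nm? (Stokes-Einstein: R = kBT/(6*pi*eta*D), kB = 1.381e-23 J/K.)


Stokes-Einstein: R = kB*T / (6*pi*eta*D)
R = 1.381e-23 * 293 / (6 * pi * 0.00098 * 6.762e-11)
R = 3.23936e-09 m = 3.24 nm

3.24


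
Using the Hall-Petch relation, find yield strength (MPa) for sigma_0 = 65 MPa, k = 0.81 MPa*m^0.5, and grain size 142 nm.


d = 142 nm = 1.42e-07 m
sqrt(d) = 0.0003768289
Hall-Petch contribution = k / sqrt(d) = 0.81 / 0.0003768289 = 2149.5 MPa
sigma = sigma_0 + k/sqrt(d) = 65 + 2149.5 = 2214.5 MPa

2214.5


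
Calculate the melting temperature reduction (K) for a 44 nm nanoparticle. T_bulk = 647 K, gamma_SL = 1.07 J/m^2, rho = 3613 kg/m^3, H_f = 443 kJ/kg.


Radius R = 44/2 = 22 nm = 2.2e-08 m
Convert H_f = 443 kJ/kg = 443000 J/kg
dT = 2 * gamma_SL * T_bulk / (rho * H_f * R)
dT = 2 * 1.07 * 647 / (3613 * 443000 * 2.2e-08)
dT = 39.3 K

39.3


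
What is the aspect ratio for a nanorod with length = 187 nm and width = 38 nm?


Aspect ratio AR = length / diameter
AR = 187 / 38
AR = 4.92

4.92


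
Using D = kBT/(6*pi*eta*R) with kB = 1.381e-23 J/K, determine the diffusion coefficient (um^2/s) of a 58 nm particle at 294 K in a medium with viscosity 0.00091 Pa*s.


Radius R = 58/2 = 29 nm = 2.9e-08 m
D = kB*T / (6*pi*eta*R)
D = 1.381e-23 * 294 / (6 * pi * 0.00091 * 2.9e-08)
D = 8.16207e-12 m^2/s = 8.162 um^2/s

8.162


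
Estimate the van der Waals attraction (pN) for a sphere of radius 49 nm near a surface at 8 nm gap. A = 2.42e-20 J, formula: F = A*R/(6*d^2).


Convert to SI: R = 49 nm = 4.9e-08 m, d = 8 nm = 8e-09 m
F = A * R / (6 * d^2)
F = 2.42e-20 * 4.9e-08 / (6 * (8e-09)^2)
F = 3.08802e-12 N = 3.088 pN

3.088


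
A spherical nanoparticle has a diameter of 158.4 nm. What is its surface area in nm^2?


Radius r = 158.4/2 = 79.2 nm
Surface area SA = 4 * pi * r^2
SA = 4 * pi * (79.2)^2
SA = 78824.32 nm^2

78824.32


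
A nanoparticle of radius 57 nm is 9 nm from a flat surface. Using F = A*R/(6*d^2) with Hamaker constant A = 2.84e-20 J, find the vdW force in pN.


Convert to SI: R = 57 nm = 5.7e-08 m, d = 9 nm = 9e-09 m
F = A * R / (6 * d^2)
F = 2.84e-20 * 5.7e-08 / (6 * (9e-09)^2)
F = 3.33086e-12 N = 3.331 pN

3.331


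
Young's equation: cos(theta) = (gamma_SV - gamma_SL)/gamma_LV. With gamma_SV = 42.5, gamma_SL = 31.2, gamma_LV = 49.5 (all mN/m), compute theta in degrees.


cos(theta) = (gamma_SV - gamma_SL) / gamma_LV
cos(theta) = (42.5 - 31.2) / 49.5
cos(theta) = 0.228283
theta = arccos(0.228283) = 76.8 degrees

76.8


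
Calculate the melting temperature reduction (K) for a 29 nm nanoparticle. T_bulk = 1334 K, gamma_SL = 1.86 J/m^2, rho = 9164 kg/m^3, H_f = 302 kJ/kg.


Radius R = 29/2 = 14.5 nm = 1.45e-08 m
Convert H_f = 302 kJ/kg = 302000 J/kg
dT = 2 * gamma_SL * T_bulk / (rho * H_f * R)
dT = 2 * 1.86 * 1334 / (9164 * 302000 * 1.45e-08)
dT = 123.7 K

123.7


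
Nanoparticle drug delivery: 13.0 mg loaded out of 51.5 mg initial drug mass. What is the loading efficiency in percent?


Drug loading efficiency = (drug loaded / drug initial) * 100
DLE = 13.0 / 51.5 * 100
DLE = 0.2524 * 100
DLE = 25.24%

25.24


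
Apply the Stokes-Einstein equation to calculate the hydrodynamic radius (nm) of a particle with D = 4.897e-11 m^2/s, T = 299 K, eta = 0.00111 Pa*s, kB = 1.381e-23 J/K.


Stokes-Einstein: R = kB*T / (6*pi*eta*D)
R = 1.381e-23 * 299 / (6 * pi * 0.00111 * 4.897e-11)
R = 4.03005e-09 m = 4.03 nm

4.03


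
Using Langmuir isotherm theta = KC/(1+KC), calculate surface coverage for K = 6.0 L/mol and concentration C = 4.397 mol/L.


Langmuir isotherm: theta = K*C / (1 + K*C)
K*C = 6.0 * 4.397 = 26.382
theta = 26.382 / (1 + 26.382) = 26.382 / 27.382
theta = 0.9635

0.9635


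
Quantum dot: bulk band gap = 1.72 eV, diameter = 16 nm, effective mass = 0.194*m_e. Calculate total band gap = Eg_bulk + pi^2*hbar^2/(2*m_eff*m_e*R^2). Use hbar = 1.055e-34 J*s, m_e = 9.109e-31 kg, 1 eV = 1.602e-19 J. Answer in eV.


Radius R = 16/2 nm = 8e-09 m
Confinement energy dE = pi^2 * hbar^2 / (2 * m_eff * m_e * R^2)
dE = pi^2 * (1.055e-34)^2 / (2 * 0.194 * 9.109e-31 * (8e-09)^2) J, divided by 1.602e-19 J/eV
dE = 0.0303 eV
Total band gap = E_g(bulk) + dE = 1.72 + 0.0303 = 1.7503 eV

1.7503


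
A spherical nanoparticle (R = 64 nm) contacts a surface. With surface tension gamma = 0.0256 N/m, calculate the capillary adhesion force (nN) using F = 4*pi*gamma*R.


Convert radius: R = 64 nm = 6.4e-08 m
F = 4 * pi * gamma * R
F = 4 * pi * 0.0256 * 6.4e-08
F = 2.05887e-08 N = 20.5887 nN

20.5887


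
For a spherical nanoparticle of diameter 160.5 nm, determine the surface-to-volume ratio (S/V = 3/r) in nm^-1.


Radius r = 160.5/2 = 80.25 nm
S/V = 3 / r = 3 / 80.25
S/V = 0.0374 nm^-1

0.0374


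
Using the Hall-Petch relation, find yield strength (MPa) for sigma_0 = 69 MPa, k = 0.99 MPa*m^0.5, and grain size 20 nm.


d = 20 nm = 2e-08 m
sqrt(d) = 0.0001414214
Hall-Petch contribution = k / sqrt(d) = 0.99 / 0.0001414214 = 7000.4 MPa
sigma = sigma_0 + k/sqrt(d) = 69 + 7000.4 = 7069.4 MPa

7069.4


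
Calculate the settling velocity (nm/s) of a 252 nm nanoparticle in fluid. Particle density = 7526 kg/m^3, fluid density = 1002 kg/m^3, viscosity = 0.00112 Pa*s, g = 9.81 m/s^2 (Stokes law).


Radius R = 252/2 nm = 1.26e-07 m
Density difference = 7526 - 1002 = 6524 kg/m^3
v = 2 * R^2 * (rho_p - rho_f) * g / (9 * eta)
v = 2 * (1.26e-07)^2 * 6524 * 9.81 / (9 * 0.00112)
v = 2.01601e-07 m/s = 201.6014 nm/s

201.6014


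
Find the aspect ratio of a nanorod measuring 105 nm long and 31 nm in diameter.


Aspect ratio AR = length / diameter
AR = 105 / 31
AR = 3.39

3.39


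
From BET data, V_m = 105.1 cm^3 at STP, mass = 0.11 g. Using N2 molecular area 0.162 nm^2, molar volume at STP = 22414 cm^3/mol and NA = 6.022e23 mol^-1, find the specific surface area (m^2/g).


Number of moles in monolayer = V_m / 22414 = 105.1 / 22414 = 0.00468903
Number of molecules = moles * NA = 0.00468903 * 6.022e23
SA = molecules * sigma / mass
SA = (105.1 / 22414) * 6.022e23 * 0.162e-18 / 0.11
SA = 4158.6 m^2/g

4158.6


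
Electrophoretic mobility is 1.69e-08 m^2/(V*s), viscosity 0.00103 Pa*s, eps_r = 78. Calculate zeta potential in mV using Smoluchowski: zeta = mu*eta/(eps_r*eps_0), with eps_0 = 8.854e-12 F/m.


Smoluchowski equation: zeta = mu * eta / (eps_r * eps_0)
zeta = 1.69e-08 * 0.00103 / (78 * 8.854e-12)
zeta = 0.025205 V = 25.21 mV

25.21


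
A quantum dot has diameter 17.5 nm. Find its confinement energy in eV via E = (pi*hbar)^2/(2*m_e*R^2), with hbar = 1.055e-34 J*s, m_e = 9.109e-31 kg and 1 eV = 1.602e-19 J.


Radius R = 17.5/2 = 8.75 nm = 8.75e-09 m
E = (pi * 1.055e-34)^2 / (2 * 9.109e-31 * (8.75e-09)^2)
E(J) = 7.87568e-22
E = E(J) / 1.602e-19 = 0.0049 eV

0.0049


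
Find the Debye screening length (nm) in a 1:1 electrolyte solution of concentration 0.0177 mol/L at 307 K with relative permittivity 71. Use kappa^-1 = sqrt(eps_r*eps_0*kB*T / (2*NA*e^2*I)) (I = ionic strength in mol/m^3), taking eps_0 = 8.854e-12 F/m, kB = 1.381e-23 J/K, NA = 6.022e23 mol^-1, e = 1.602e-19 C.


Ionic strength I = 0.0177 * 1^2 * 1000 = 17.7 mol/m^3
kappa^-1 = sqrt(71 * 8.854e-12 * 1.381e-23 * 307 / (2 * 6.022e23 * (1.602e-19)^2 * 17.7))
kappa^-1 = 2.207 nm

2.207


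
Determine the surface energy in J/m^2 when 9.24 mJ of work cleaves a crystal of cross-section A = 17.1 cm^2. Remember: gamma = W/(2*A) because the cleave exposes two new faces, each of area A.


Convert: A = 17.1 cm^2 = 0.00171 m^2, W = 9.24 mJ = 0.00924 J
Cleaving exposes two faces of area A, so total new surface = 2*A and gamma = W / (2*A)
gamma = 0.00924 / (2 * 0.00171)
gamma = 2.702 J/m^2

2.702


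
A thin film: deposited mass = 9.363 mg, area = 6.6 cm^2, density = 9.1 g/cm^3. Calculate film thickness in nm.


Convert: m = 9.363 mg = 9.3630e-06 kg, A = 6.6 cm^2 = 6.6000e-04 m^2, rho = 9.1 g/cm^3 = 9100 kg/m^3
t = m / (A * rho)
t = 9.3630e-06 / (6.6000e-04 * 9100)
t = 1.5589e-06 m = 1558.9 nm

1558.9


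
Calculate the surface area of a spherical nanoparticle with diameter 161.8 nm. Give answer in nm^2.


Radius r = 161.8/2 = 80.9 nm
Surface area SA = 4 * pi * r^2
SA = 4 * pi * (80.9)^2
SA = 82244.51 nm^2

82244.51


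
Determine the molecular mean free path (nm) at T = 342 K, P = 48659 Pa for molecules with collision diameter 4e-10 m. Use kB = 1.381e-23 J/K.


Mean free path: lambda = kB*T / (sqrt(2) * pi * d^2 * P)
lambda = 1.381e-23 * 342 / (sqrt(2) * pi * (4e-10)^2 * 48659)
lambda = 1.36544e-07 m
lambda = 136.54 nm

136.54


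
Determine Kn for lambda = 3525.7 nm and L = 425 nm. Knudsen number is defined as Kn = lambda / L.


Knudsen number Kn = lambda / L
Kn = 3525.7 / 425
Kn = 8.2958

8.2958


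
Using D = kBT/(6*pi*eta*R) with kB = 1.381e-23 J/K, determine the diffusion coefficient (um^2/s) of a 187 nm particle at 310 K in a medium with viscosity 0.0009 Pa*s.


Radius R = 187/2 = 93.5 nm = 9.35e-08 m
D = kB*T / (6*pi*eta*R)
D = 1.381e-23 * 310 / (6 * pi * 0.0009 * 9.35e-08)
D = 2.69898e-12 m^2/s = 2.699 um^2/s

2.699


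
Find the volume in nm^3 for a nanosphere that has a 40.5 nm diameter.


Radius r = 40.5/2 = 20.25 nm
Volume V = (4/3) * pi * r^3
V = (4/3) * pi * (20.25)^3
V = 34782.73 nm^3

34782.73


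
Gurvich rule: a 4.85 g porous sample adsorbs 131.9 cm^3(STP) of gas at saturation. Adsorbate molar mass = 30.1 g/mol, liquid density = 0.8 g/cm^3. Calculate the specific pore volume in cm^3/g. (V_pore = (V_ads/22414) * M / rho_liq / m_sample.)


Moles adsorbed n = V_ads / 22414 = 131.9 / 22414 = 5.884715e-03 mol
Liquid volume V_liq = n * M / rho_liq = 5.884715e-03 * 30.1 / 0.8 = 0.22141 cm^3
Specific pore volume V_pore = V_liq / m_sample = 0.22141 / 4.85
V_pore = 0.0457 cm^3/g

0.0457


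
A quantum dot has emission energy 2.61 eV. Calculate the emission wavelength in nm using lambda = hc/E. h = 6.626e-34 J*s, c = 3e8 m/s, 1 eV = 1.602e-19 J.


Convert energy: E = 2.61 eV = 2.61 * 1.602e-19 = 4.18122e-19 J
lambda = h*c / E = 6.626e-34 * 3e8 / 4.18122e-19
lambda = 4.75411e-07 m = 475.4 nm

475.4


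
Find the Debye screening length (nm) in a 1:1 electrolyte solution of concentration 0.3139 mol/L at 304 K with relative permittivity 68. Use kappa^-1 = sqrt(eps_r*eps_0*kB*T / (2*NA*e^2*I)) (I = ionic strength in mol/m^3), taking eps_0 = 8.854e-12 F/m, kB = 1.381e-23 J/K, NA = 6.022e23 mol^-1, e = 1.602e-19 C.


Ionic strength I = 0.3139 * 1^2 * 1000 = 313.9 mol/m^3
kappa^-1 = sqrt(68 * 8.854e-12 * 1.381e-23 * 304 / (2 * 6.022e23 * (1.602e-19)^2 * 313.9))
kappa^-1 = 0.51 nm

0.51


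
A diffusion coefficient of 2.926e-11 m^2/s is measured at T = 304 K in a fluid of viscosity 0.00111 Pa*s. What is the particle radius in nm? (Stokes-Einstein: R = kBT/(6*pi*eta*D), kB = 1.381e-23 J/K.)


Stokes-Einstein: R = kB*T / (6*pi*eta*D)
R = 1.381e-23 * 304 / (6 * pi * 0.00111 * 2.926e-11)
R = 6.85755e-09 m = 6.86 nm

6.86


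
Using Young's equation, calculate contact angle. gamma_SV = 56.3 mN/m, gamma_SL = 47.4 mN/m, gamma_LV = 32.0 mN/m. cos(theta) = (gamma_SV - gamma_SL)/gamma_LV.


cos(theta) = (gamma_SV - gamma_SL) / gamma_LV
cos(theta) = (56.3 - 47.4) / 32.0
cos(theta) = 0.278125
theta = arccos(0.278125) = 73.85 degrees

73.85


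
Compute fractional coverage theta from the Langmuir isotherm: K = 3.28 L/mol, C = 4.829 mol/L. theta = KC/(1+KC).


Langmuir isotherm: theta = K*C / (1 + K*C)
K*C = 3.28 * 4.829 = 15.83912
theta = 15.83912 / (1 + 15.83912) = 15.83912 / 16.83912
theta = 0.9406

0.9406


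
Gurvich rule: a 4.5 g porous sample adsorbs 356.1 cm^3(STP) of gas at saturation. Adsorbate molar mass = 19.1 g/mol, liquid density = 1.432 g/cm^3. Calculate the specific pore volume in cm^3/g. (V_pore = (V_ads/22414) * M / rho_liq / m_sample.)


Moles adsorbed n = V_ads / 22414 = 356.1 / 22414 = 1.588739e-02 mol
Liquid volume V_liq = n * M / rho_liq = 1.588739e-02 * 19.1 / 1.432 = 0.21191 cm^3
Specific pore volume V_pore = V_liq / m_sample = 0.21191 / 4.5
V_pore = 0.0471 cm^3/g

0.0471


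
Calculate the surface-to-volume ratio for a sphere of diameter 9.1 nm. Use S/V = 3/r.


Radius r = 9.1/2 = 4.55 nm
S/V = 3 / r = 3 / 4.55
S/V = 0.6593 nm^-1

0.6593


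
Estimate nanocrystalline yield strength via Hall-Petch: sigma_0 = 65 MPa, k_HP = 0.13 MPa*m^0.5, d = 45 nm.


d = 45 nm = 4.5e-08 m
sqrt(d) = 0.000212132
Hall-Petch contribution = k / sqrt(d) = 0.13 / 0.000212132 = 612.8 MPa
sigma = sigma_0 + k/sqrt(d) = 65 + 612.8 = 677.8 MPa

677.8


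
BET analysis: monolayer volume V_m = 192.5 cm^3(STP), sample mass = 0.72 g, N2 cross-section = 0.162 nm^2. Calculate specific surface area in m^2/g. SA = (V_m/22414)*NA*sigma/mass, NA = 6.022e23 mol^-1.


Number of moles in monolayer = V_m / 22414 = 192.5 / 22414 = 0.00858838
Number of molecules = moles * NA = 0.00858838 * 6.022e23
SA = molecules * sigma / mass
SA = (192.5 / 22414) * 6.022e23 * 0.162e-18 / 0.72
SA = 1163.7 m^2/g

1163.7


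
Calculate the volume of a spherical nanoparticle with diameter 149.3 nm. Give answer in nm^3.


Radius r = 149.3/2 = 74.65 nm
Volume V = (4/3) * pi * r^3
V = (4/3) * pi * (74.65)^3
V = 1742521.1 nm^3

1742521.1


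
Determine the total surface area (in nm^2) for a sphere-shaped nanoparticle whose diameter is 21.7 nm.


Radius r = 21.7/2 = 10.85 nm
Surface area SA = 4 * pi * r^2
SA = 4 * pi * (10.85)^2
SA = 1479.34 nm^2

1479.34


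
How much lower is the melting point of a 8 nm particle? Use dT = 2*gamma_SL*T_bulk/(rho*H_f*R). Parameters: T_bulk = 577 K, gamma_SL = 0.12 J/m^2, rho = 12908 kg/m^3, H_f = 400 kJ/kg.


Radius R = 8/2 = 4 nm = 4e-09 m
Convert H_f = 400 kJ/kg = 400000 J/kg
dT = 2 * gamma_SL * T_bulk / (rho * H_f * R)
dT = 2 * 0.12 * 577 / (12908 * 400000 * 4e-09)
dT = 6.7 K

6.7


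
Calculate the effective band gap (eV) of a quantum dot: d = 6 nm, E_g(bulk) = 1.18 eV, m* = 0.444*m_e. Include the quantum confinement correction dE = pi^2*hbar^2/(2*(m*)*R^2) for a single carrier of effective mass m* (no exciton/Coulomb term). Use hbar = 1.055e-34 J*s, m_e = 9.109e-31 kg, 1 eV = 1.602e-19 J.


Radius R = 6/2 nm = 3e-09 m
Confinement energy dE = pi^2 * hbar^2 / (2 * m_eff * m_e * R^2)
dE = pi^2 * (1.055e-34)^2 / (2 * 0.444 * 9.109e-31 * (3e-09)^2) J, divided by 1.602e-19 J/eV
dE = 0.0942 eV
Total band gap = E_g(bulk) + dE = 1.18 + 0.0942 = 1.2742 eV

1.2742


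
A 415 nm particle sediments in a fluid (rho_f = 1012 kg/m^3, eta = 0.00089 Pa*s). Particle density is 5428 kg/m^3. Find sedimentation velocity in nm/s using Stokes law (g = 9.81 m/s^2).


Radius R = 415/2 nm = 2.075e-07 m
Density difference = 5428 - 1012 = 4416 kg/m^3
v = 2 * R^2 * (rho_p - rho_f) * g / (9 * eta)
v = 2 * (2.075e-07)^2 * 4416 * 9.81 / (9 * 0.00089)
v = 4.65727e-07 m/s = 465.7274 nm/s

465.7274


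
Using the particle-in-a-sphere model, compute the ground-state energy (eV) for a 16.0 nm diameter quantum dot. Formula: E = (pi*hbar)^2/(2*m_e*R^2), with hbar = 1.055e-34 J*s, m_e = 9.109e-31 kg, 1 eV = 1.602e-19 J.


Radius R = 16.0/2 = 8 nm = 8e-09 m
E = (pi * 1.055e-34)^2 / (2 * 9.109e-31 * (8e-09)^2)
E(J) = 9.42159e-22
E = E(J) / 1.602e-19 = 0.0059 eV

0.0059


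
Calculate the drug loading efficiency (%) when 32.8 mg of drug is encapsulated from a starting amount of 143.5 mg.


Drug loading efficiency = (drug loaded / drug initial) * 100
DLE = 32.8 / 143.5 * 100
DLE = 0.2286 * 100
DLE = 22.86%

22.86


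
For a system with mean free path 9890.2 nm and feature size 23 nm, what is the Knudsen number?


Knudsen number Kn = lambda / L
Kn = 9890.2 / 23
Kn = 430.0087

430.0087


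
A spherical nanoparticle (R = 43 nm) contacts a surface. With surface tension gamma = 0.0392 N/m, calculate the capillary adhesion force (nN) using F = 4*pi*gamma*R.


Convert radius: R = 43 nm = 4.3e-08 m
F = 4 * pi * gamma * R
F = 4 * pi * 0.0392 * 4.3e-08
F = 2.11819e-08 N = 21.1819 nN

21.1819


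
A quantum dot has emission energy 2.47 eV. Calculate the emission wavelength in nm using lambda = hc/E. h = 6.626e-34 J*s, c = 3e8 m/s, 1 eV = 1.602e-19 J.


Convert energy: E = 2.47 eV = 2.47 * 1.602e-19 = 3.95694e-19 J
lambda = h*c / E = 6.626e-34 * 3e8 / 3.95694e-19
lambda = 5.02358e-07 m = 502.4 nm

502.4


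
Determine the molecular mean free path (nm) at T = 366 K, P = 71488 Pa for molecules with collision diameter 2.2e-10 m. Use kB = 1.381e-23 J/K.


Mean free path: lambda = kB*T / (sqrt(2) * pi * d^2 * P)
lambda = 1.381e-23 * 366 / (sqrt(2) * pi * (2.2e-10)^2 * 71488)
lambda = 3.288e-07 m
lambda = 328.8 nm

328.8


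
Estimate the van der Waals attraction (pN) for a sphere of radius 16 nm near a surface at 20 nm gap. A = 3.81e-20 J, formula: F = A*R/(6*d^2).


Convert to SI: R = 16 nm = 1.6e-08 m, d = 20 nm = 2e-08 m
F = A * R / (6 * d^2)
F = 3.81e-20 * 1.6e-08 / (6 * (2e-08)^2)
F = 2.54e-13 N = 0.254 pN

0.254


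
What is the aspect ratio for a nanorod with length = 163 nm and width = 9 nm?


Aspect ratio AR = length / diameter
AR = 163 / 9
AR = 18.11

18.11


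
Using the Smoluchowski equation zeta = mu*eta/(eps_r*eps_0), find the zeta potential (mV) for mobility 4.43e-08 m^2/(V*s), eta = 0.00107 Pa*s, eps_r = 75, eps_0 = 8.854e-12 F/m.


Smoluchowski equation: zeta = mu * eta / (eps_r * eps_0)
zeta = 4.43e-08 * 0.00107 / (75 * 8.854e-12)
zeta = 0.071382 V = 71.38 mV

71.38


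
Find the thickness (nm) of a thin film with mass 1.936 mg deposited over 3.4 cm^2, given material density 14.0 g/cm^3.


Convert: m = 1.936 mg = 1.9360e-06 kg, A = 3.4 cm^2 = 3.4000e-04 m^2, rho = 14.0 g/cm^3 = 14000 kg/m^3
t = m / (A * rho)
t = 1.9360e-06 / (3.4000e-04 * 14000)
t = 4.0672e-07 m = 406.7 nm

406.7


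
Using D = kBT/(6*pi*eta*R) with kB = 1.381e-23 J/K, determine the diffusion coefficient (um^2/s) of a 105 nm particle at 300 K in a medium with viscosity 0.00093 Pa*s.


Radius R = 105/2 = 52.5 nm = 5.25e-08 m
D = kB*T / (6*pi*eta*R)
D = 1.381e-23 * 300 / (6 * pi * 0.00093 * 5.25e-08)
D = 4.50165e-12 m^2/s = 4.502 um^2/s

4.502


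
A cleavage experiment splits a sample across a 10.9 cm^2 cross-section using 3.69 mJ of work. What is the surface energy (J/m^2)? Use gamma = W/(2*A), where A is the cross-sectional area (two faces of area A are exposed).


Convert: A = 10.9 cm^2 = 0.00109 m^2, W = 3.69 mJ = 0.00369 J
Cleaving exposes two faces of area A, so total new surface = 2*A and gamma = W / (2*A)
gamma = 0.00369 / (2 * 0.00109)
gamma = 1.693 J/m^2

1.693


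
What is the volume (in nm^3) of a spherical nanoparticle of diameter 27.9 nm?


Radius r = 27.9/2 = 13.95 nm
Volume V = (4/3) * pi * r^3
V = (4/3) * pi * (13.95)^3
V = 11371.33 nm^3

11371.33


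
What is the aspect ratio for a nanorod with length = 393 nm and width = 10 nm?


Aspect ratio AR = length / diameter
AR = 393 / 10
AR = 39.3

39.3


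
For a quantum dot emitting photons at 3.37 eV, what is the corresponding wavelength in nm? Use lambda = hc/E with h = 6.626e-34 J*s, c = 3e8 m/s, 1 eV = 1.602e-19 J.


Convert energy: E = 3.37 eV = 3.37 * 1.602e-19 = 5.39874e-19 J
lambda = h*c / E = 6.626e-34 * 3e8 / 5.39874e-19
lambda = 3.68197e-07 m = 368.2 nm

368.2


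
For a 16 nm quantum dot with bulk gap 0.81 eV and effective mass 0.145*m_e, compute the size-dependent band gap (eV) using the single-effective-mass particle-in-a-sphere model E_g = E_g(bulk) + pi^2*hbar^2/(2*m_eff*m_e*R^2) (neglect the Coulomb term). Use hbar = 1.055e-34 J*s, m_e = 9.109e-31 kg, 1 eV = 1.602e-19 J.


Radius R = 16/2 nm = 8e-09 m
Confinement energy dE = pi^2 * hbar^2 / (2 * m_eff * m_e * R^2)
dE = pi^2 * (1.055e-34)^2 / (2 * 0.145 * 9.109e-31 * (8e-09)^2) J, divided by 1.602e-19 J/eV
dE = 0.0406 eV
Total band gap = E_g(bulk) + dE = 0.81 + 0.0406 = 0.8506 eV

0.8506


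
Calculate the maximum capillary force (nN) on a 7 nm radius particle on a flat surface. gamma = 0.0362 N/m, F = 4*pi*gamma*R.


Convert radius: R = 7 nm = 7e-09 m
F = 4 * pi * gamma * R
F = 4 * pi * 0.0362 * 7e-09
F = 3.18432e-09 N = 3.1843 nN

3.1843


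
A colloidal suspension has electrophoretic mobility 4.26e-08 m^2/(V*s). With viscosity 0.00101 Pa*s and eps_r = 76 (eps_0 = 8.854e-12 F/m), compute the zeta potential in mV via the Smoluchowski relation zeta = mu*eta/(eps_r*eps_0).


Smoluchowski equation: zeta = mu * eta / (eps_r * eps_0)
zeta = 4.26e-08 * 0.00101 / (76 * 8.854e-12)
zeta = 0.063941 V = 63.94 mV

63.94


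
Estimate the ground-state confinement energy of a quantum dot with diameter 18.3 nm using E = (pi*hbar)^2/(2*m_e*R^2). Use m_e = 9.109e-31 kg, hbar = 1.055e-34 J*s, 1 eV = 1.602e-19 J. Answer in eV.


Radius R = 18.3/2 = 9.15 nm = 9.15e-09 m
E = (pi * 1.055e-34)^2 / (2 * 9.109e-31 * (9.15e-09)^2)
E(J) = 7.20214e-22
E = E(J) / 1.602e-19 = 0.0045 eV

0.0045


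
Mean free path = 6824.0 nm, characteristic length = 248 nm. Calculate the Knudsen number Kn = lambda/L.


Knudsen number Kn = lambda / L
Kn = 6824.0 / 248
Kn = 27.5161

27.5161


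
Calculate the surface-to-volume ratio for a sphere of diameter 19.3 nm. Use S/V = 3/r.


Radius r = 19.3/2 = 9.65 nm
S/V = 3 / r = 3 / 9.65
S/V = 0.3109 nm^-1

0.3109


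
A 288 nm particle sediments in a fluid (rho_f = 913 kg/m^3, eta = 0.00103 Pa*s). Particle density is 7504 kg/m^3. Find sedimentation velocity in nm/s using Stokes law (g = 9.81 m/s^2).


Radius R = 288/2 nm = 1.44e-07 m
Density difference = 7504 - 913 = 6591 kg/m^3
v = 2 * R^2 * (rho_p - rho_f) * g / (9 * eta)
v = 2 * (1.44e-07)^2 * 6591 * 9.81 / (9 * 0.00103)
v = 2.89265e-07 m/s = 289.2648 nm/s

289.2648


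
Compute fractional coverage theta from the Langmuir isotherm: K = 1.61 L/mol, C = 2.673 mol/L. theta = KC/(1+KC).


Langmuir isotherm: theta = K*C / (1 + K*C)
K*C = 1.61 * 2.673 = 4.30353
theta = 4.30353 / (1 + 4.30353) = 4.30353 / 5.30353
theta = 0.8114

0.8114


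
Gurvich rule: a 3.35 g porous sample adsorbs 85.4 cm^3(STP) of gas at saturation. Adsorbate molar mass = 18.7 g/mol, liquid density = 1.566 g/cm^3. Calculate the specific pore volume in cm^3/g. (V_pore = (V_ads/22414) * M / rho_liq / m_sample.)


Moles adsorbed n = V_ads / 22414 = 85.4 / 22414 = 3.810119e-03 mol
Liquid volume V_liq = n * M / rho_liq = 3.810119e-03 * 18.7 / 1.566 = 0.04550 cm^3
Specific pore volume V_pore = V_liq / m_sample = 0.04550 / 3.35
V_pore = 0.0136 cm^3/g

0.0136


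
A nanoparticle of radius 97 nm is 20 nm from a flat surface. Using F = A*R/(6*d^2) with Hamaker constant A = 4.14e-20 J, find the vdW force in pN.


Convert to SI: R = 97 nm = 9.7e-08 m, d = 20 nm = 2e-08 m
F = A * R / (6 * d^2)
F = 4.14e-20 * 9.7e-08 / (6 * (2e-08)^2)
F = 1.67325e-12 N = 1.673 pN

1.673


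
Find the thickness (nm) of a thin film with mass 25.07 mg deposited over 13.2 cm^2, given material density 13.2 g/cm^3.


Convert: m = 25.07 mg = 2.5070e-05 kg, A = 13.2 cm^2 = 1.3200e-03 m^2, rho = 13.2 g/cm^3 = 13200 kg/m^3
t = m / (A * rho)
t = 2.5070e-05 / (1.3200e-03 * 13200)
t = 1.4388e-06 m = 1438.8 nm

1438.8


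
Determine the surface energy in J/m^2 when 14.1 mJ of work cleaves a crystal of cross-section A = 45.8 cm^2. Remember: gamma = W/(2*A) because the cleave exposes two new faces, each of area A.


Convert: A = 45.8 cm^2 = 0.00458 m^2, W = 14.1 mJ = 0.0141 J
Cleaving exposes two faces of area A, so total new surface = 2*A and gamma = W / (2*A)
gamma = 0.0141 / (2 * 0.00458)
gamma = 1.539 J/m^2

1.539


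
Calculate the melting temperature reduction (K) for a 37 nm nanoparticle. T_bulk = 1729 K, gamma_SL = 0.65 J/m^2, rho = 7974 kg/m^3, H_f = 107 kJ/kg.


Radius R = 37/2 = 18.5 nm = 1.85e-08 m
Convert H_f = 107 kJ/kg = 107000 J/kg
dT = 2 * gamma_SL * T_bulk / (rho * H_f * R)
dT = 2 * 0.65 * 1729 / (7974 * 107000 * 1.85e-08)
dT = 142.4 K

142.4


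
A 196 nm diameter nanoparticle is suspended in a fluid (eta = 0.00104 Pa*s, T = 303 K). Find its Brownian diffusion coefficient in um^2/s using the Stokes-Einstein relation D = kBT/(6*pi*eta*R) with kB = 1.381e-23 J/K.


Radius R = 196/2 = 98 nm = 9.8e-08 m
D = kB*T / (6*pi*eta*R)
D = 1.381e-23 * 303 / (6 * pi * 0.00104 * 9.8e-08)
D = 2.17809e-12 m^2/s = 2.178 um^2/s

2.178


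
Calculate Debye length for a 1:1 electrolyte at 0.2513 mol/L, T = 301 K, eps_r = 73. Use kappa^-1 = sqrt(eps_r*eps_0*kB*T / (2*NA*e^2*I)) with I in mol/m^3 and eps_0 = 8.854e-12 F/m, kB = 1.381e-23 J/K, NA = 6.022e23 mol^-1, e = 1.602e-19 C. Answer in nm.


Ionic strength I = 0.2513 * 1^2 * 1000 = 251.3 mol/m^3
kappa^-1 = sqrt(73 * 8.854e-12 * 1.381e-23 * 301 / (2 * 6.022e23 * (1.602e-19)^2 * 251.3))
kappa^-1 = 0.588 nm

0.588
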